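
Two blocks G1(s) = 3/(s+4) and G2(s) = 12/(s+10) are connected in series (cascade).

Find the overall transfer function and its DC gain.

Series: multiply transfer functions. G_eq = 3/(s+4) × 12/(s+10) = 36/((s+4)(s+10)). DC gain = 36/(4×10) = 0.9.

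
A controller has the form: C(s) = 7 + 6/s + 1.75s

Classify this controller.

This is a Proportional-Integral-Derivative (PID) controller.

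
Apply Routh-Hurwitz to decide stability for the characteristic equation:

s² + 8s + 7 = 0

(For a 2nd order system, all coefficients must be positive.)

Coefficients: 1, 8, 7. All positive, so system is stable.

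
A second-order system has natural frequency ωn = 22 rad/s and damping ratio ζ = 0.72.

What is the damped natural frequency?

ωd = ωn√(1 - ζ²) = 22√(1 - 0.72²) = 15.27 rad/s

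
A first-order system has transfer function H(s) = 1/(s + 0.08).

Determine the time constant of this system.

For H(s) = 1/(s + 1/τ), the pole is at -1/τ = -0.08, so τ = 1/0.08 = 12.5 s.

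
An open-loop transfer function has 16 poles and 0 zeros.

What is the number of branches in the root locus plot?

Root locus has n branches where n = number of poles = 16.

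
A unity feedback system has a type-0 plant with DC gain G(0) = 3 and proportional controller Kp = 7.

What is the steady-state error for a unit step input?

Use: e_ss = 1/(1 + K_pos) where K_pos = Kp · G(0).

K_pos = Kp · G(0) = 7 × 3 = 21. e_ss = 1/(1 + 21) = 0.0455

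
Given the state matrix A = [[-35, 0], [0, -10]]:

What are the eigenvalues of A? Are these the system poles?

For diagonal matrix, eigenvalues are diagonal entries: λ₁ = -35, λ₂ = -10. Eigenvalues of A = system poles.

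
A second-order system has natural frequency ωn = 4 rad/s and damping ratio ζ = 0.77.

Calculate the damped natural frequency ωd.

ωd = ωn√(1 - ζ²) = 4√(1 - 0.77²) = 2.55 rad/s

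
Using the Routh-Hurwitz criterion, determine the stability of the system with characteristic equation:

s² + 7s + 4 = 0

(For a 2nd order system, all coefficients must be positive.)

Coefficients: 1, 7, 4. All positive, so system is stable.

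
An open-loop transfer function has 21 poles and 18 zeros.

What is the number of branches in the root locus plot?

Root locus has n branches where n = number of poles = 21.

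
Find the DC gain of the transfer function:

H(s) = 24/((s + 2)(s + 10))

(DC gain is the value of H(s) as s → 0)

DC gain = H(0) = 24/(2 × 10) = 24/20 = 1.2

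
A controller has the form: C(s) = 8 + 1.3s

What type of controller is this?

This is a Proportional-Derivative (PD) controller.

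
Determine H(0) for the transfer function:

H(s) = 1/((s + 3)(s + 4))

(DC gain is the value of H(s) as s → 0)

DC gain = H(0) = 1/(3 × 4) = 1/12 = 0.0833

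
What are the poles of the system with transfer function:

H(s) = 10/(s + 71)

Pole is where denominator = 0: s + 71 = 0, so s = -71.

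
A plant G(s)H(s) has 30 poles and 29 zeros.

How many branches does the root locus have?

Root locus has n branches where n = number of poles = 30.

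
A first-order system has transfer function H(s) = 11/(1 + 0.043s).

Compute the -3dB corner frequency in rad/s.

Corner frequency = 1/τ = 1/0.043 = 23.256 rad/s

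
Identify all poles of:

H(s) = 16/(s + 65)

Pole is where denominator = 0: s + 65 = 0, so s = -65.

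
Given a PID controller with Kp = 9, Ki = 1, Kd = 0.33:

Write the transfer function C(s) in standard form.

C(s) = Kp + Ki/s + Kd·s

Substituting values: C(s) = 9 + 1/s + 0.33s = (0.33s² + 9s + 1)/s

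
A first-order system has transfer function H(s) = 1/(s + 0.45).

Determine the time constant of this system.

For H(s) = 1/(s + 1/τ), the pole is at -1/τ = -0.45, so τ = 1/0.45 = 2.2222 s.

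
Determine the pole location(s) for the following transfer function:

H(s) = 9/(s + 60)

Pole is where denominator = 0: s + 60 = 0, so s = -60.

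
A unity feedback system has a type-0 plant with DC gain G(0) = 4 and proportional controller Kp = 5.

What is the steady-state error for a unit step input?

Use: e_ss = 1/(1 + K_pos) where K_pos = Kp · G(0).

K_pos = Kp · G(0) = 5 × 4 = 20. e_ss = 1/(1 + 20) = 0.0476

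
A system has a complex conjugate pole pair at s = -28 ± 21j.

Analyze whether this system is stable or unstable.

Real part of poles is -28 (< 0, left half-plane). Stable.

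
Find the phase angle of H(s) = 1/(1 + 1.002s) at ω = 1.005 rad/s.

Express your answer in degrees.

Phase = -arctan(ωτ) = -arctan(1.005 × 1.002) = -45.2°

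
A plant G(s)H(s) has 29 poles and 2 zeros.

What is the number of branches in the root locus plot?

Root locus has n branches where n = number of poles = 29.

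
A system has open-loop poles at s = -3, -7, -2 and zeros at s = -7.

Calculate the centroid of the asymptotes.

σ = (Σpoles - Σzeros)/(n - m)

σ = (Σpoles - Σzeros)/(n - m) = (-12 - (-7))/(3 - 1) = -5/2 = -2.5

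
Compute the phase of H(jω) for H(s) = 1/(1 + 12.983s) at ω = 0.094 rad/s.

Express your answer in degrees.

Phase = -arctan(ωτ) = -arctan(0.094 × 12.983) = -50.7°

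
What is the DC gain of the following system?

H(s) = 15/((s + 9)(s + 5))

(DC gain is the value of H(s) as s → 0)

DC gain = H(0) = 15/(9 × 5) = 15/45 = 0.3333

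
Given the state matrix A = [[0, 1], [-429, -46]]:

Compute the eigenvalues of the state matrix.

det(A - λI) = λ² - (-46)λ + 429 = (λ - (-33))(λ - (-13)). Eigenvalues: -33, -13.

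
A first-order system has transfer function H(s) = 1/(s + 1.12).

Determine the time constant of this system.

For H(s) = 1/(s + 1/τ), the pole is at -1/τ = -1.12, so τ = 1/1.12 = 0.8929 s.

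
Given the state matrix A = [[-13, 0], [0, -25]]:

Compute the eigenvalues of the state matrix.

For diagonal matrix, eigenvalues are diagonal entries: λ₁ = -13, λ₂ = -25.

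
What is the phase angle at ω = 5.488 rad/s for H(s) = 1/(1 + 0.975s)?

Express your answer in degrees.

Phase = -arctan(ωτ) = -arctan(5.488 × 0.975) = -79.4°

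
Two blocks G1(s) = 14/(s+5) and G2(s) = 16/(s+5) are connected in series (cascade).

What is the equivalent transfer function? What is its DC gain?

Series: multiply transfer functions. G_eq = 14/(s+5) × 16/(s+5) = 224/((s+5)(s+5)). DC gain = 224/(5×5) = 8.96.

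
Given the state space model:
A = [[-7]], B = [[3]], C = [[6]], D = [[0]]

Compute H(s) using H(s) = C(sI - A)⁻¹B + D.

(sI - A)⁻¹ = 1/(s + 7). H(s) = 6 × 3/(s + 7) + 0 = 18/(s + 7).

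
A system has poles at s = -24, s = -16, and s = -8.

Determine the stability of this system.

All poles are in the left half-plane. System is stable.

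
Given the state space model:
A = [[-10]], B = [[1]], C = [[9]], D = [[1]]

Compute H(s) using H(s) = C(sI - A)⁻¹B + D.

(sI - A)⁻¹ = 1/(s + 10). H(s) = 9×1/(s + 10) + 1 = (s + 19)/(s + 10).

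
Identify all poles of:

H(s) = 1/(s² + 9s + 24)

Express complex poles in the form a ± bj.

Discriminant = 9² - 4×1×24 = 81 - 96 = -15 < 0, so the poles are a complex conjugate pair s = (-9 ± j√15)/(2×1). Real part = -9/(2×1) = -9/2 = -4.5; imaginary part = ±√15/(2×1) ≈ 1.9365. Poles: s = -4.5 ± 1.9365j.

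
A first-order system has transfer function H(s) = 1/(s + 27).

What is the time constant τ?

For H(s) = 1/(s + 1/τ), the pole is at -1/τ = -27, so τ = 1/27 = 0.0370 s.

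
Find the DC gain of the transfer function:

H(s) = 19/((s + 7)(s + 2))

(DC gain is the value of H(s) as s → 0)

DC gain = H(0) = 19/(7 × 2) = 19/14 = 1.3571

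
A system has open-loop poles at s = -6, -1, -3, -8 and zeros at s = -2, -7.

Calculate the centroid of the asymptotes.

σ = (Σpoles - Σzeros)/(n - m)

σ = (Σpoles - Σzeros)/(n - m) = (-18 - (-9))/(4 - 2) = -9/2 = -4.5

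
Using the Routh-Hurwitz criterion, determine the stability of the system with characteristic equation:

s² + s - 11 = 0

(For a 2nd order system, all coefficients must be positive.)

Coefficients: 1, 1, -11. c=-11 not positive, so system is unstable.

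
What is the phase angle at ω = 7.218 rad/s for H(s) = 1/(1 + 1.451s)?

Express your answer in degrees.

Phase = -arctan(ωτ) = -arctan(7.218 × 1.451) = -84.5°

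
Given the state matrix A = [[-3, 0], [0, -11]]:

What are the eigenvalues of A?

For diagonal matrix, eigenvalues are diagonal entries: λ₁ = -3, λ₂ = -11.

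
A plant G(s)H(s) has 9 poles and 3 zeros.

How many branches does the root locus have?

Root locus has n branches where n = number of poles = 9.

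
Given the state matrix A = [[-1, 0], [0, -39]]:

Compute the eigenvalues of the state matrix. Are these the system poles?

For diagonal matrix, eigenvalues are diagonal entries: λ₁ = -1, λ₂ = -39. Eigenvalues of A = system poles.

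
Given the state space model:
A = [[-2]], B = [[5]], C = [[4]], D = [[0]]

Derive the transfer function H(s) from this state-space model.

(sI - A)⁻¹ = 1/(s + 2). H(s) = 4 × 5/(s + 2) + 0 = 20/(s + 2).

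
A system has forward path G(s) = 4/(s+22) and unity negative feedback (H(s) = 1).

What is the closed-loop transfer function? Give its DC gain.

T(s) = G/(1+GH) = [4/(s+22)] / [1 + 4/(s+22)] = 4/(s+22+4) = 4/(s+26). DC gain = 4/26 = 0.1538.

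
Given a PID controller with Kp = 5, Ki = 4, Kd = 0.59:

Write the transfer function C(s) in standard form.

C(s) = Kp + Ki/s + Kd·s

Substituting values: C(s) = 5 + 4/s + 0.59s = (0.59s² + 5s + 4)/s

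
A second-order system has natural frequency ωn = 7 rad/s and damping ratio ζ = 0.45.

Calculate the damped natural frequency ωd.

ωd = ωn√(1 - ζ²) = 7√(1 - 0.45²) = 6.25 rad/s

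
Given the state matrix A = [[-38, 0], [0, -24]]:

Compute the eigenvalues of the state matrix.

For diagonal matrix, eigenvalues are diagonal entries: λ₁ = -38, λ₂ = -24.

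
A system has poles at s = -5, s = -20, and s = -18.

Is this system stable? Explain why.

All poles are in the left half-plane. System is stable.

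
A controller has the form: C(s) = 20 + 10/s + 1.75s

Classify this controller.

This is a Proportional-Integral-Derivative (PID) controller.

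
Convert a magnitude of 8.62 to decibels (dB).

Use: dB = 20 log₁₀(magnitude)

dB = 20 log₁₀(8.62) = 18.7 dB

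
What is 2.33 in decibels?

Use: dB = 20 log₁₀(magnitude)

dB = 20 log₁₀(2.33) = 7.3 dB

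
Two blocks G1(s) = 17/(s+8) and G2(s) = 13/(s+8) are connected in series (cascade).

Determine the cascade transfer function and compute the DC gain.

Series: multiply transfer functions. G_eq = 17/(s+8) × 13/(s+8) = 221/((s+8)(s+8)). DC gain = 221/(8×8) = 3.453125.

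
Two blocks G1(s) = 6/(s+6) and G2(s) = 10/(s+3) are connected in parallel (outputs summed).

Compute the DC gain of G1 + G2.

Parallel: G_eq = G1 + G2. DC gain = G1(0) + G2(0) = 6/6 + 10/3 = 1 + 3.3333 = 4.3333.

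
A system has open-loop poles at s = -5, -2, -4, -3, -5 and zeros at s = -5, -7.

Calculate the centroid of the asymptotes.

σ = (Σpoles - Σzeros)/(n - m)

σ = (Σpoles - Σzeros)/(n - m) = (-19 - (-12))/(5 - 2) = -7/3 = -2.33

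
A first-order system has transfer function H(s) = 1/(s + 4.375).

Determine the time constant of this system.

For H(s) = 1/(s + 1/τ), the pole is at -1/τ = -4.375, so τ = 1/4.375 = 0.2286 s.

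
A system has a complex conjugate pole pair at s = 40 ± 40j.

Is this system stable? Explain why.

Real part of poles is 40 (> 0, right half-plane). Unstable.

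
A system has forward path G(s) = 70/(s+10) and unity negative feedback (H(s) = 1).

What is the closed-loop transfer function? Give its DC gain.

T(s) = G/(1+GH) = [70/(s+10)] / [1 + 70/(s+10)] = 70/(s+10+70) = 70/(s+80). DC gain = 70/80 = 0.875.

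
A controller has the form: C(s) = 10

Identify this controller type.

This is a Proportional (P) controller.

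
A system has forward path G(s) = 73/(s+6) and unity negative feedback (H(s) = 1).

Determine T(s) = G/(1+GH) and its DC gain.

T(s) = G/(1+GH) = [73/(s+6)] / [1 + 73/(s+6)] = 73/(s+6+73) = 73/(s+79). DC gain = 73/79 = 0.9241.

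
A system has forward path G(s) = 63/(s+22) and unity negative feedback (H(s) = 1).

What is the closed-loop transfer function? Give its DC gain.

T(s) = G/(1+GH) = [63/(s+22)] / [1 + 63/(s+22)] = 63/(s+22+63) = 63/(s+85). DC gain = 63/85 = 0.7412.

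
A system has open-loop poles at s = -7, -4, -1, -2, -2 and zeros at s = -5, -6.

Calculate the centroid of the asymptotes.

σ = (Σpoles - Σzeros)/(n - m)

σ = (Σpoles - Σzeros)/(n - m) = (-16 - (-11))/(5 - 2) = -5/3 = -1.67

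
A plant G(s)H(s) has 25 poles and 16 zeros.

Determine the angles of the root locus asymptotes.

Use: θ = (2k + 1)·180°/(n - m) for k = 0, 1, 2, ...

n - m = 25 - 16 = 9. Angles: θk = (2k + 1)·180°/9 = 20°, 60°, 100°, 140°, 180°, 220°, 260°, 300°, 340°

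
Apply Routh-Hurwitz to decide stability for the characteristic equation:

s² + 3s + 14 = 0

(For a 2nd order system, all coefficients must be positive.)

Coefficients: 1, 3, 14. All positive, so system is stable.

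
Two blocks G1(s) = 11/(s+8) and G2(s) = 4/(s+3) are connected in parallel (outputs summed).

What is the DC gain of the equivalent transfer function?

Parallel: G_eq = G1 + G2. DC gain = G1(0) + G2(0) = 11/8 + 4/3 = 1.375 + 1.3333 = 2.7083.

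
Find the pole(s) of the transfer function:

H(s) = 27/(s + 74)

Pole is where denominator = 0: s + 74 = 0, so s = -74.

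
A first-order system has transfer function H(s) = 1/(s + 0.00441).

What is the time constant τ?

For H(s) = 1/(s + 1/τ), the pole is at -1/τ = -0.00441, so τ = 1/0.00441 = 226.8 s.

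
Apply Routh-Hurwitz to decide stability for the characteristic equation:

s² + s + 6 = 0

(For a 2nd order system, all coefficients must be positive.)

Coefficients: 1, 1, 6. All positive, so system is stable.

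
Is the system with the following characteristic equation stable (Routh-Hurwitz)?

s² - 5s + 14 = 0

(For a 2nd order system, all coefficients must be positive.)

Coefficients: 1, -5, 14. b=-5 not positive, so system is unstable.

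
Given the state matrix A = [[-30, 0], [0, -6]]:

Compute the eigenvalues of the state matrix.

For diagonal matrix, eigenvalues are diagonal entries: λ₁ = -30, λ₂ = -6.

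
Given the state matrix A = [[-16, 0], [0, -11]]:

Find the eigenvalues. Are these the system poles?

For diagonal matrix, eigenvalues are diagonal entries: λ₁ = -16, λ₂ = -11. Eigenvalues of A = system poles.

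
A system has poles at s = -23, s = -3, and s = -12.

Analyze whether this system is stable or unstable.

All poles are in the left half-plane. System is stable.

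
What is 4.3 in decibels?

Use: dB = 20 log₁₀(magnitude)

dB = 20 log₁₀(4.3) = 12.7 dB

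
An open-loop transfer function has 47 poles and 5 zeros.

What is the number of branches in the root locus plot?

Root locus has n branches where n = number of poles = 47.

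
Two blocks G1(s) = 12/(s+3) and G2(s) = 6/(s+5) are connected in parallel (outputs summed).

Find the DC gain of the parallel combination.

Parallel: G_eq = G1 + G2. DC gain = G1(0) + G2(0) = 12/3 + 6/5 = 4 + 1.2 = 5.2.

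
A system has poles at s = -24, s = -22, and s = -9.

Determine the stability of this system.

All poles are in the left half-plane. System is stable.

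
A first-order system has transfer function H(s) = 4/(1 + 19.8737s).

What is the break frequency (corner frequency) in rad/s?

Corner frequency = 1/τ = 1/19.8737 = 0.05 rad/s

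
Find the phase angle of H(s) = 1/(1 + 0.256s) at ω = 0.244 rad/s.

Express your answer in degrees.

Phase = -arctan(ωτ) = -arctan(0.244 × 0.256) = -3.6°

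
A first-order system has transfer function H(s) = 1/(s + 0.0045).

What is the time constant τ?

For H(s) = 1/(s + 1/τ), the pole is at -1/τ = -0.0045, so τ = 1/0.0045 = 222.2 s.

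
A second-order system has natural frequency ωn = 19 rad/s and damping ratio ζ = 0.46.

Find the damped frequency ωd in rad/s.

ωd = ωn√(1 - ζ²) = 19√(1 - 0.46²) = 16.87 rad/s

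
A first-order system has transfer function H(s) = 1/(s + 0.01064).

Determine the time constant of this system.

For H(s) = 1/(s + 1/τ), the pole is at -1/τ = -0.01064, so τ = 1/0.01064 = 93.98 s.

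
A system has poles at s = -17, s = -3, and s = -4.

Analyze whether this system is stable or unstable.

All poles are in the left half-plane. System is stable.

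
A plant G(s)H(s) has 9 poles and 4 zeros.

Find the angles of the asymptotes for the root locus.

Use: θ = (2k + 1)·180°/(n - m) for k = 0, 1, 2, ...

n - m = 9 - 4 = 5. Angles: θk = (2k + 1)·180°/5 = 36°, 108°, 180°, 252°, 324°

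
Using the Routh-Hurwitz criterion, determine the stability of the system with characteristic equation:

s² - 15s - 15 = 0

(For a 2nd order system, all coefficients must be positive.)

Coefficients: 1, -15, -15. b=-15, c=-15 not positive, so system is unstable.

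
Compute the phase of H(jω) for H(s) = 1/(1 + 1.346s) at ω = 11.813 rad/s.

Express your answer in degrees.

Phase = -arctan(ωτ) = -arctan(11.813 × 1.346) = -86.4°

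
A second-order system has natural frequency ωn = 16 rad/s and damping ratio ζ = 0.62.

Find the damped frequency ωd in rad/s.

ωd = ωn√(1 - ζ²) = 16√(1 - 0.62²) = 12.55 rad/s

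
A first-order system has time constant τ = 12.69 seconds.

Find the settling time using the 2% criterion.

For first-order system, 2% settling time ≈ 4τ = 4 × 12.69 = 50.76 s.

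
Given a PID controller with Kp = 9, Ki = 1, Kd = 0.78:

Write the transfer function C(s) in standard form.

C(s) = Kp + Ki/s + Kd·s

Substituting values: C(s) = 9 + 1/s + 0.78s = (0.78s² + 9s + 1)/s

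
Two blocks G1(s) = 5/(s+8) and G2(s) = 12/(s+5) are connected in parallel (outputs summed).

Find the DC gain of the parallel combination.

Parallel: G_eq = G1 + G2. DC gain = G1(0) + G2(0) = 5/8 + 12/5 = 0.625 + 2.4 = 3.025.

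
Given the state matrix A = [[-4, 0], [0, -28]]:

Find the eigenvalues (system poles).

For diagonal matrix, eigenvalues are diagonal entries: λ₁ = -4, λ₂ = -28.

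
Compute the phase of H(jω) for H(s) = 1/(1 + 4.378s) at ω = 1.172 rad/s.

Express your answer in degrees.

Phase = -arctan(ωτ) = -arctan(1.172 × 4.378) = -79.0°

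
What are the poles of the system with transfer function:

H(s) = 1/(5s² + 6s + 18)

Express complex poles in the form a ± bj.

Discriminant = 6² - 4×5×18 = 36 - 360 = -324 < 0, so the poles are a complex conjugate pair s = (-6 ± j√324)/(2×5). Real part = -6/(2×5) = -6/10 = -0.6; imaginary part = ±√324/(2×5) = 18/10 = 1.8. Poles: s = -0.6 ± 1.8j.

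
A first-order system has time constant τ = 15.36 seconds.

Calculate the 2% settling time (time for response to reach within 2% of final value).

For first-order system, 2% settling time ≈ 4τ = 4 × 15.36 = 61.44 s.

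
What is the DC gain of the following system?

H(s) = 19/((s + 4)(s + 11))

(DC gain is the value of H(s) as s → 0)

DC gain = H(0) = 19/(4 × 11) = 19/44 = 0.4318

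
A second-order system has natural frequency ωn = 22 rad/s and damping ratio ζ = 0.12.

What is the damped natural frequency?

ωd = ωn√(1 - ζ²) = 22√(1 - 0.12²) = 21.84 rad/s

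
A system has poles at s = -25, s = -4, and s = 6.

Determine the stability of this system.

Pole(s) at s = 6 are not in the left half-plane. System is unstable.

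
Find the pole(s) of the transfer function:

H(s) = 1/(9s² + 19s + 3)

Discriminant = 19² - 4×9×3 = 361 - 108 = 253 > 0, so two distinct real poles. Using quadratic formula: s = (-19 ± √253)/(2×9) = (-19 ± √253)/18, with √253 ≈ 15.9060. s₁ ≈ -0.1719, s₂ ≈ -1.9392. Poles: s₁ = -0.1719, s₂ = -1.9392.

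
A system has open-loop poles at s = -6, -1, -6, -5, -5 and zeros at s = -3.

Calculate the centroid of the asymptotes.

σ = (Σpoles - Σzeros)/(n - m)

σ = (Σpoles - Σzeros)/(n - m) = (-23 - (-3))/(5 - 1) = -20/4 = -5.0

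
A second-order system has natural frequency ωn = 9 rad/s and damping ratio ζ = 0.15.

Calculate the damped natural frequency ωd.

ωd = ωn√(1 - ζ²) = 9√(1 - 0.15²) = 8.9 rad/s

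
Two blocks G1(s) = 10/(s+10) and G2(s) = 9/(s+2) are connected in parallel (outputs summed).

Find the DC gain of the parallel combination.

Parallel: G_eq = G1 + G2. DC gain = G1(0) + G2(0) = 10/10 + 9/2 = 1 + 4.5 = 5.5.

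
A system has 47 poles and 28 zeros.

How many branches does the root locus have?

Root locus has n branches where n = number of poles = 47.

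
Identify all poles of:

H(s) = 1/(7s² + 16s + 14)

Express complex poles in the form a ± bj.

Discriminant = 16² - 4×7×14 = 256 - 392 = -136 < 0, so the poles are a complex conjugate pair s = (-16 ± j√136)/(2×7). Real part = -16/(2×7) = -16/14 ≈ -1.1429; imaginary part = ±√136/(2×7) ≈ 0.8330. Poles: s = -1.1429 ± 0.8330j.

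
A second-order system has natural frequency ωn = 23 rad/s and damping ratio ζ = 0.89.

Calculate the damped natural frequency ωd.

ωd = ωn√(1 - ζ²) = 23√(1 - 0.89²) = 10.49 rad/s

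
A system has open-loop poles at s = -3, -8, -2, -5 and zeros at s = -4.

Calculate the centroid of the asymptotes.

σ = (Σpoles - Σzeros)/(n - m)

σ = (Σpoles - Σzeros)/(n - m) = (-18 - (-4))/(4 - 1) = -14/3 = -4.67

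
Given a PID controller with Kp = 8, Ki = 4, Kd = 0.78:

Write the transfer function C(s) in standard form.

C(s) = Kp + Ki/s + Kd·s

Substituting values: C(s) = 8 + 4/s + 0.78s = (0.78s² + 8s + 4)/s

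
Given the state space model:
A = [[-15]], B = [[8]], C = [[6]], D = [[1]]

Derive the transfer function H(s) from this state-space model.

(sI - A)⁻¹ = 1/(s + 15). H(s) = 6×8/(s + 15) + 1 = (s + 63)/(s + 15).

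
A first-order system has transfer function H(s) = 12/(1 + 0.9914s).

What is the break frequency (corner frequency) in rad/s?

Corner frequency = 1/τ = 1/0.9914 = 1.009 rad/s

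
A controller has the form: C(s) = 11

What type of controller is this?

This is a Proportional (P) controller.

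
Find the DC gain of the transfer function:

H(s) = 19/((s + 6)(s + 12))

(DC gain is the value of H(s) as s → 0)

DC gain = H(0) = 19/(6 × 12) = 19/72 = 0.2639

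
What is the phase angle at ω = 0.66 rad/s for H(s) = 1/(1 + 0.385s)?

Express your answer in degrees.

Phase = -arctan(ωτ) = -arctan(0.66 × 0.385) = -14.3°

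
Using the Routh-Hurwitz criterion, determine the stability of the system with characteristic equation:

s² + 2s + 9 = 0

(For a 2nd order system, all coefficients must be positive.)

Coefficients: 1, 2, 9. All positive, so system is stable.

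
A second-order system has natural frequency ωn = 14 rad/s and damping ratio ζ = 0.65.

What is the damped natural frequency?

ωd = ωn√(1 - ζ²) = 14√(1 - 0.65²) = 10.64 rad/s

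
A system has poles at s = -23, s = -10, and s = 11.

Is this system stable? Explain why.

Pole(s) at s = 11 are not in the left half-plane. System is unstable.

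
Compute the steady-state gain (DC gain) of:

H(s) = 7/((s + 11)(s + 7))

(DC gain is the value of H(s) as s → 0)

DC gain = H(0) = 7/(11 × 7) = 7/77 = 0.0909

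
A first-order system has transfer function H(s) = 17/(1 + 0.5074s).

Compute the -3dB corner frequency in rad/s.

Corner frequency = 1/τ = 1/0.5074 = 1.971 rad/s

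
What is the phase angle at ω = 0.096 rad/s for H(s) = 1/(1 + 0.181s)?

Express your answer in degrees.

Phase = -arctan(ωτ) = -arctan(0.096 × 0.181) = -1.0°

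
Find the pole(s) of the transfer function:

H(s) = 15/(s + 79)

Pole is where denominator = 0: s + 79 = 0, so s = -79.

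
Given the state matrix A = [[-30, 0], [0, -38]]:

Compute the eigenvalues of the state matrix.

For diagonal matrix, eigenvalues are diagonal entries: λ₁ = -30, λ₂ = -38.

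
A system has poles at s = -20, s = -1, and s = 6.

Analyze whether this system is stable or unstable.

Pole(s) at s = 6 are not in the left half-plane. System is unstable.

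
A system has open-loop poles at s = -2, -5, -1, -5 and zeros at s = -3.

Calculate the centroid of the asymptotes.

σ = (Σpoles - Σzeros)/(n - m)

σ = (Σpoles - Σzeros)/(n - m) = (-13 - (-3))/(4 - 1) = -10/3 = -3.33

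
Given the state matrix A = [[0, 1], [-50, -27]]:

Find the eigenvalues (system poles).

det(A - λI) = λ² - (-27)λ + 50 = (λ - (-2))(λ - (-25)). Eigenvalues: -2, -25.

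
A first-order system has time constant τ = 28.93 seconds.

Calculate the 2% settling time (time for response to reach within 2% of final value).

For first-order system, 2% settling time ≈ 4τ = 4 × 28.93 = 115.72 s.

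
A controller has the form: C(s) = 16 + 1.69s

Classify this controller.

This is a Proportional-Derivative (PD) controller.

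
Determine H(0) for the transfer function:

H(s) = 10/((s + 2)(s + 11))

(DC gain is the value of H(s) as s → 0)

DC gain = H(0) = 10/(2 × 11) = 10/22 = 0.4545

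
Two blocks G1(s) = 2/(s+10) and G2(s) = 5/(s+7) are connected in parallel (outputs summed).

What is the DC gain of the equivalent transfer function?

Parallel: G_eq = G1 + G2. DC gain = G1(0) + G2(0) = 2/10 + 5/7 = 0.2 + 0.7143 = 0.9143.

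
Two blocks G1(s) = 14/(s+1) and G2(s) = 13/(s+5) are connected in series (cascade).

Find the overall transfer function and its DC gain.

Series: multiply transfer functions. G_eq = 14/(s+1) × 13/(s+5) = 182/((s+1)(s+5)). DC gain = 182/(1×5) = 36.4.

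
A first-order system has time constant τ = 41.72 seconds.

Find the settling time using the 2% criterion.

For first-order system, 2% settling time ≈ 4τ = 4 × 41.72 = 166.88 s.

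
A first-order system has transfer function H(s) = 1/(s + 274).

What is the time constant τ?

For H(s) = 1/(s + 1/τ), the pole is at -1/τ = -274, so τ = 1/274 = 0.0036 s.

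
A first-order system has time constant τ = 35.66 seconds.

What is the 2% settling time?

For first-order system, 2% settling time ≈ 4τ = 4 × 35.66 = 142.64 s.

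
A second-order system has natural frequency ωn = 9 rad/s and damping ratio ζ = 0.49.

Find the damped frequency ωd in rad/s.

ωd = ωn√(1 - ζ²) = 9√(1 - 0.49²) = 7.85 rad/s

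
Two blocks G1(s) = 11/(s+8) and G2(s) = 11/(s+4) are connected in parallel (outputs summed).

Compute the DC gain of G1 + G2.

Parallel: G_eq = G1 + G2. DC gain = G1(0) + G2(0) = 11/8 + 11/4 = 1.375 + 2.75 = 4.125.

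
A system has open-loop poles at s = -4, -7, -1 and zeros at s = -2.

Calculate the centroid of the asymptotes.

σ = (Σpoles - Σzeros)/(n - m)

σ = (Σpoles - Σzeros)/(n - m) = (-12 - (-2))/(3 - 1) = -10/2 = -5.0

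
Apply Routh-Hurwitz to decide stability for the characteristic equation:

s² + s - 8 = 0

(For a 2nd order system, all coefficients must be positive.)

Coefficients: 1, 1, -8. c=-8 not positive, so system is unstable.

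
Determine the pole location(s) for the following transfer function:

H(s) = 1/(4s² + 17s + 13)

Discriminant = 17² - 4×4×13 = 289 - 208 = 81 > 0, so two distinct real poles. Using quadratic formula: s = (-17 ± √81)/(2×4) = (-17 ± √81)/8, with √81 = 9. s₁ = -8/8 = -1, s₂ = -26/8 = -3.25. Poles: s₁ = -1, s₂ = -3.25.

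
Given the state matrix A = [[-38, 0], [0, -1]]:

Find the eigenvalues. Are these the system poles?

For diagonal matrix, eigenvalues are diagonal entries: λ₁ = -38, λ₂ = -1. Eigenvalues of A = system poles.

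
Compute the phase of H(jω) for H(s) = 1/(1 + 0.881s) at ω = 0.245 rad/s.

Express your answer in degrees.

Phase = -arctan(ωτ) = -arctan(0.245 × 0.881) = -12.2°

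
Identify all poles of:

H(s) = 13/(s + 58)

Pole is where denominator = 0: s + 58 = 0, so s = -58.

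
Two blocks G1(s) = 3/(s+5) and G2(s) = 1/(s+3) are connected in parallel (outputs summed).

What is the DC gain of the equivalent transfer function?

Parallel: G_eq = G1 + G2. DC gain = G1(0) + G2(0) = 3/5 + 1/3 = 0.6 + 0.3333 = 0.9333.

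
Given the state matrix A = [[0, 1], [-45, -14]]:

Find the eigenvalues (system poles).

det(A - λI) = λ² - (-14)λ + 45 = (λ - (-9))(λ - (-5)). Eigenvalues: -9, -5.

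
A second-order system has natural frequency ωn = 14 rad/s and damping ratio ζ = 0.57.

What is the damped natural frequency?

ωd = ωn√(1 - ζ²) = 14√(1 - 0.57²) = 11.5 rad/s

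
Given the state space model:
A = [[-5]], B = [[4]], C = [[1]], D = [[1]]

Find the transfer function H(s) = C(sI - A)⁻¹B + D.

(sI - A)⁻¹ = 1/(s + 5). H(s) = 1×4/(s + 5) + 1 = (s + 9)/(s + 5).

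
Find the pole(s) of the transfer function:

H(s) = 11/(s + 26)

Pole is where denominator = 0: s + 26 = 0, so s = -26.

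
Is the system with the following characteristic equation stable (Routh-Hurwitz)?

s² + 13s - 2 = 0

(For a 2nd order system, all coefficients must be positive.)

Coefficients: 1, 13, -2. c=-2 not positive, so system is unstable.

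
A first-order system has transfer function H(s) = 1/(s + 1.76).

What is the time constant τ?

For H(s) = 1/(s + 1/τ), the pole is at -1/τ = -1.76, so τ = 1/1.76 = 0.5682 s.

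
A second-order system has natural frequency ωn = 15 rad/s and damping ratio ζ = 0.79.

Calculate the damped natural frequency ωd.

ωd = ωn√(1 - ζ²) = 15√(1 - 0.79²) = 9.2 rad/s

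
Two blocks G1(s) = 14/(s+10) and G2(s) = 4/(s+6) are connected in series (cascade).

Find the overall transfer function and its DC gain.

Series: multiply transfer functions. G_eq = 14/(s+10) × 4/(s+6) = 56/((s+10)(s+6)). DC gain = 56/(10×6) = 0.9333.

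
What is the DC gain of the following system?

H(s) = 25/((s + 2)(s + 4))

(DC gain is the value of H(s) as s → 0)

DC gain = H(0) = 25/(2 × 4) = 25/8 = 3.125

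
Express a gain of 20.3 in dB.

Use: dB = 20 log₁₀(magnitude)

dB = 20 log₁₀(20.3) = 26.1 dB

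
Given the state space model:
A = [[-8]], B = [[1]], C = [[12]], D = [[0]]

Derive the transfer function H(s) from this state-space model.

(sI - A)⁻¹ = 1/(s + 8). H(s) = 12 × 1/(s + 8) + 0 = 12/(s + 8).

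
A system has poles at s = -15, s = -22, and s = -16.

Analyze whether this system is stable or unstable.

All poles are in the left half-plane. System is stable.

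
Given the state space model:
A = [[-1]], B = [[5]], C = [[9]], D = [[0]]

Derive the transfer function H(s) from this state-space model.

(sI - A)⁻¹ = 1/(s + 1). H(s) = 9 × 5/(s + 1) + 0 = 45/(s + 1).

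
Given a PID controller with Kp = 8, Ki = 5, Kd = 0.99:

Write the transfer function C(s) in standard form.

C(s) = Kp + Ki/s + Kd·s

Substituting values: C(s) = 8 + 5/s + 0.99s = (0.99s² + 8s + 5)/s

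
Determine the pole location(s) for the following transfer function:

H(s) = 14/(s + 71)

Pole is where denominator = 0: s + 71 = 0, so s = -71.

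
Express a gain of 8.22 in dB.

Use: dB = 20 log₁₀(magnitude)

dB = 20 log₁₀(8.22) = 18.3 dB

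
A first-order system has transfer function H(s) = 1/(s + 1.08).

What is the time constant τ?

For H(s) = 1/(s + 1/τ), the pole is at -1/τ = -1.08, so τ = 1/1.08 = 0.9259 s.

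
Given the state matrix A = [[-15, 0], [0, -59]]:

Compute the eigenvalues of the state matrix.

For diagonal matrix, eigenvalues are diagonal entries: λ₁ = -15, λ₂ = -59.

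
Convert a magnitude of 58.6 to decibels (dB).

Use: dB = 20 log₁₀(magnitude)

dB = 20 log₁₀(58.6) = 35.4 dB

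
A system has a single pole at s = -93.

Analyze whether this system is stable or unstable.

Pole at s = -93 is in the left half-plane. Stable.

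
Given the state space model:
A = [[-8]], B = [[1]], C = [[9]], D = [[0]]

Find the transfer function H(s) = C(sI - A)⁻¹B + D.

(sI - A)⁻¹ = 1/(s + 8). H(s) = 9 × 1/(s + 8) + 0 = 9/(s + 8).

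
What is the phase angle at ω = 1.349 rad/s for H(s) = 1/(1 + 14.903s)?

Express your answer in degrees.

Phase = -arctan(ωτ) = -arctan(1.349 × 14.903) = -87.2°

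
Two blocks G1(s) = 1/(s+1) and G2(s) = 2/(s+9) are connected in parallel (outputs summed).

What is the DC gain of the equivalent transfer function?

Parallel: G_eq = G1 + G2. DC gain = G1(0) + G2(0) = 1/1 + 2/9 = 1 + 0.2222 = 1.2222.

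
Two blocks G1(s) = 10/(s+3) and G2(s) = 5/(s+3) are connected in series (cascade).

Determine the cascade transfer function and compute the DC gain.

Series: multiply transfer functions. G_eq = 10/(s+3) × 5/(s+3) = 50/((s+3)(s+3)). DC gain = 50/(3×3) = 5.5556.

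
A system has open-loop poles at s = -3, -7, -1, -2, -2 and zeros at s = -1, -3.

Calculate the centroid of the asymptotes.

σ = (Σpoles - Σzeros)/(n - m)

σ = (Σpoles - Σzeros)/(n - m) = (-15 - (-4))/(5 - 2) = -11/3 = -3.67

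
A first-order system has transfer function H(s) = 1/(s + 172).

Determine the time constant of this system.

For H(s) = 1/(s + 1/τ), the pole is at -1/τ = -172, so τ = 1/172 = 0.0058 s.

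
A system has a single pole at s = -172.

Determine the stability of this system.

Pole at s = -172 is in the left half-plane. Stable.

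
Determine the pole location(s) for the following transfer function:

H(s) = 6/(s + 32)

Pole is where denominator = 0: s + 32 = 0, so s = -32.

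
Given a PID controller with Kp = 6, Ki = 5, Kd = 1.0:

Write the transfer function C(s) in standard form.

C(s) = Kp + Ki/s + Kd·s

Substituting values: C(s) = 6 + 5/s + 1.0s = (s² + 6s + 5)/s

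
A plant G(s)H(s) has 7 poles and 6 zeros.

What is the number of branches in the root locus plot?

Root locus has n branches where n = number of poles = 7.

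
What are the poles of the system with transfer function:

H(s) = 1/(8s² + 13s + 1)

Discriminant = 13² - 4×8×1 = 169 - 32 = 137 > 0, so two distinct real poles. Using quadratic formula: s = (-13 ± √137)/(2×8) = (-13 ± √137)/16, with √137 ≈ 11.7047. s₁ ≈ -0.0810, s₂ ≈ -1.5440. Poles: s₁ = -0.0810, s₂ = -1.5440.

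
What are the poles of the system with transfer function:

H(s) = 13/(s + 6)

Pole is where denominator = 0: s + 6 = 0, so s = -6.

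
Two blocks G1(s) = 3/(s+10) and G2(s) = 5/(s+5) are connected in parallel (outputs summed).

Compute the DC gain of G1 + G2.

Parallel: G_eq = G1 + G2. DC gain = G1(0) + G2(0) = 3/10 + 5/5 = 0.3 + 1 = 1.3.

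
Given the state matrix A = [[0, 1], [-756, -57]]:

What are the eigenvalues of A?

det(A - λI) = λ² - (-57)λ + 756 = (λ - (-21))(λ - (-36)). Eigenvalues: -21, -36.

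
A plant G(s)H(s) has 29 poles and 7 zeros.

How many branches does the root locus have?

Root locus has n branches where n = number of poles = 29.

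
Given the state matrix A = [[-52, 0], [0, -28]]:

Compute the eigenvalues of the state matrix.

For diagonal matrix, eigenvalues are diagonal entries: λ₁ = -52, λ₂ = -28.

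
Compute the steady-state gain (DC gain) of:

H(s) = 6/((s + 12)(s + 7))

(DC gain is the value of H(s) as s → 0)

DC gain = H(0) = 6/(12 × 7) = 6/84 = 0.0714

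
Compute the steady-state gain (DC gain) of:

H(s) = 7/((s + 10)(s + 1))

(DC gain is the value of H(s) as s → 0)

DC gain = H(0) = 7/(10 × 1) = 7/10 = 0.7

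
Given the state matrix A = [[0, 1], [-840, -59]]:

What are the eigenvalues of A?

det(A - λI) = λ² - (-59)λ + 840 = (λ - (-35))(λ - (-24)). Eigenvalues: -35, -24.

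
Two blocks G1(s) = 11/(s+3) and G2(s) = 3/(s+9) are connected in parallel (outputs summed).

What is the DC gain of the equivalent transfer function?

Parallel: G_eq = G1 + G2. DC gain = G1(0) + G2(0) = 11/3 + 3/9 = 3.6667 + 0.3333 = 4.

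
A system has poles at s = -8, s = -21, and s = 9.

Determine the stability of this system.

Pole(s) at s = 9 are not in the left half-plane. System is unstable.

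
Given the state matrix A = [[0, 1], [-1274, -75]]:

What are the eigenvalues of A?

det(A - λI) = λ² - (-75)λ + 1274 = (λ - (-49))(λ - (-26)). Eigenvalues: -49, -26.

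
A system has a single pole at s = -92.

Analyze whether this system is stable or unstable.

Pole at s = -92 is in the left half-plane. Stable.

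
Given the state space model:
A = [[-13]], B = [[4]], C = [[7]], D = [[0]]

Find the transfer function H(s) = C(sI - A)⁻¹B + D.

(sI - A)⁻¹ = 1/(s + 13). H(s) = 7 × 4/(s + 13) + 0 = 28/(s + 13).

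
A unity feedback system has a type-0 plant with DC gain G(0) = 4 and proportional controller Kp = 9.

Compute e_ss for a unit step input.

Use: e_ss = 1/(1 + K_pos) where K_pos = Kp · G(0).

K_pos = Kp · G(0) = 9 × 4 = 36. e_ss = 1/(1 + 36) = 0.0270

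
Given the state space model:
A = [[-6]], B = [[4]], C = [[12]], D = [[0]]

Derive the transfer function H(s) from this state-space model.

(sI - A)⁻¹ = 1/(s + 6). H(s) = 12 × 4/(s + 6) + 0 = 48/(s + 6).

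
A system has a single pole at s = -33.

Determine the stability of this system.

Pole at s = -33 is in the left half-plane. Stable.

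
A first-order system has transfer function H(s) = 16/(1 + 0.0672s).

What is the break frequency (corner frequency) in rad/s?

Corner frequency = 1/τ = 1/0.0672 = 14.881 rad/s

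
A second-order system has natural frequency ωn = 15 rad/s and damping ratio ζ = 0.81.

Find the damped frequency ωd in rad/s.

ωd = ωn√(1 - ζ²) = 15√(1 - 0.81²) = 8.8 rad/s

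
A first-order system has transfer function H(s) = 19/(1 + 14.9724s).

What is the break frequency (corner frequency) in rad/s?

Corner frequency = 1/τ = 1/14.9724 = 0.067 rad/s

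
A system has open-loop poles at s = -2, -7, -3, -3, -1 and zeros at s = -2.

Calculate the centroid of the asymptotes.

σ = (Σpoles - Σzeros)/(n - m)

σ = (Σpoles - Σzeros)/(n - m) = (-16 - (-2))/(5 - 1) = -14/4 = -3.5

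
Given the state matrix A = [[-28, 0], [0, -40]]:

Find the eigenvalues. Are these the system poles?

For diagonal matrix, eigenvalues are diagonal entries: λ₁ = -28, λ₂ = -40. Eigenvalues of A = system poles.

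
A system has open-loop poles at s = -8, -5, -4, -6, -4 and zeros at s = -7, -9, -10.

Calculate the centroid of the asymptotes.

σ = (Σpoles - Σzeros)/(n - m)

σ = (Σpoles - Σzeros)/(n - m) = (-27 - (-26))/(5 - 3) = -1/2 = -0.5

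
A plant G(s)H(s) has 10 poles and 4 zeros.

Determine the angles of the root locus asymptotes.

n - m = 10 - 4 = 6. Angles: θk = (2k + 1)·180°/6 = 30°, 90°, 150°, 210°, 270°, 330°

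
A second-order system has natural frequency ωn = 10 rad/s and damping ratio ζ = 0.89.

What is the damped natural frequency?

ωd = ωn√(1 - ζ²) = 10√(1 - 0.89²) = 4.56 rad/s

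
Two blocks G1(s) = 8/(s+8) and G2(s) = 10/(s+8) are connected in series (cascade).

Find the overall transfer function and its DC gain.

Series: multiply transfer functions. G_eq = 8/(s+8) × 10/(s+8) = 80/((s+8)(s+8)). DC gain = 80/(8×8) = 1.25.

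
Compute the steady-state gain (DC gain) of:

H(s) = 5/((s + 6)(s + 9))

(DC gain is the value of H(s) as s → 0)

DC gain = H(0) = 5/(6 × 9) = 5/54 = 0.0926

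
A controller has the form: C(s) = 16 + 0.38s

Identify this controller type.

This is a Proportional-Derivative (PD) controller.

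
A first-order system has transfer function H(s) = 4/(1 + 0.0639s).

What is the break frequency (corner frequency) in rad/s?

Corner frequency = 1/τ = 1/0.0639 = 15.649 rad/s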